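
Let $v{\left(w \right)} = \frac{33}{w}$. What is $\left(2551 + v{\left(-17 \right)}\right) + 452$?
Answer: $\frac{51018}{17} \approx 3001.1$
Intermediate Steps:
$\left(2551 + v{\left(-17 \right)}\right) + 452 = \left(2551 + \frac{33}{-17}\right) + 452 = \left(2551 + 33 \left(- \frac{1}{17}\right)\right) + 452 = \left(2551 - \frac{33}{17}\right) + 452 = \frac{43334}{17} + 452 = \frac{51018}{17}$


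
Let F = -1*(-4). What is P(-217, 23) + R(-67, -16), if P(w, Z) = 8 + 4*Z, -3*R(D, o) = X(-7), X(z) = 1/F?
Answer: 1199/12 ≈ 99.917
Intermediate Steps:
F = 4
X(z) = ¼ (X(z) = 1/4 = ¼)
R(D, o) = -1/12 (R(D, o) = -⅓*¼ = -1/12)
P(-217, 23) + R(-67, -16) = (8 + 4*23) - 1/12 = (8 + 92) - 1/12 = 100 - 1/12 = 1199/12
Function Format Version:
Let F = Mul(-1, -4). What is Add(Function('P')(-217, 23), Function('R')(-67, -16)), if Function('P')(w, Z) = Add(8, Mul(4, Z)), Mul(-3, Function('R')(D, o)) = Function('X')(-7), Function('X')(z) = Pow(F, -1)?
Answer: Rational(1199, 12) ≈ 99.917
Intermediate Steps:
F = 4
Function('X')(z) = Rational(1, 4) (Function('X')(z) = Pow(4, -1) = Rational(1, 4))
Function('R')(D, o) = Rational(-1, 12) (Function('R')(D, o) = Mul(Rational(-1, 3), Rational(1, 4)) = Rational(-1, 12))
Add(Function('P')(-217, 23), Function('R')(-67, -16)) = Add(Add(8, Mul(4, 23)), Rational(-1, 12)) = Add(Add(8, 92), Rational(-1, 12)) = Add(100, Rational(-1, 12)) = Rational(1199, 12)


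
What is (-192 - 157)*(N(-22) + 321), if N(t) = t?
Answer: -104351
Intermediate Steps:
(-192 - 157)*(N(-22) + 321) = (-192 - 157)*(-22 + 321) = -349*299 = -104351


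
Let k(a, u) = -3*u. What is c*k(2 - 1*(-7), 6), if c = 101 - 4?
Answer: -1746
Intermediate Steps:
c = 97
c*k(2 - 1*(-7), 6) = 97*(-3*6) = 97*(-18) = -1746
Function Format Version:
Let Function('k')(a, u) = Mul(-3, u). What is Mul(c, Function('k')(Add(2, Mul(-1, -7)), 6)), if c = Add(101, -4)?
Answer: -1746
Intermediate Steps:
c = 97
Mul(c, Function('k')(Add(2, Mul(-1, -7)), 6)) = Mul(97, Mul(-3, 6)) = Mul(97, -18) = -1746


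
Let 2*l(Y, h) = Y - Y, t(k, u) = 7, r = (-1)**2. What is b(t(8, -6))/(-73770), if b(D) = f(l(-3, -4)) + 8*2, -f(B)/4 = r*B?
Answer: -8/36885 ≈ -0.00021689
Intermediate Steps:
r = 1
l(Y, h) = 0 (l(Y, h) = (Y - Y)/2 = (1/2)*0 = 0)
f(B) = -4*B
b(D) = 16 (b(D) = -4*0 + 8*2 = 0 + 16 = 16)
b(t(8, -6))/(-73770) = 16/(-73770) = 16*(-1/73770) = -8/36885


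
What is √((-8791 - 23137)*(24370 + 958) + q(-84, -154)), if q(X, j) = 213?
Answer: I*√808672171 ≈ 28437.0*I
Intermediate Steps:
√((-8791 - 23137)*(24370 + 958) + q(-84, -154)) = √((-8791 - 23137)*(24370 + 958) + 213) = √(-31928*25328 + 213) = √(-808672384 + 213) = √(-808672171) = I*√808672171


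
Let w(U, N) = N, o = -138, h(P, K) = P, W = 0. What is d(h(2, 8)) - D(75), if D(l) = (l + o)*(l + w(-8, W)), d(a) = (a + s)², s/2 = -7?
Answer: 4869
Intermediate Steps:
s = -14 (s = 2*(-7) = -14)
d(a) = (-14 + a)² (d(a) = (a - 14)² = (-14 + a)²)
D(l) = l*(-138 + l) (D(l) = (l - 138)*(l + 0) = (-138 + l)*l = l*(-138 + l))
d(h(2, 8)) - D(75) = (-14 + 2)² - 75*(-138 + 75) = (-12)² - 75*(-63) = 144 - 1*(-4725) = 144 + 4725 = 4869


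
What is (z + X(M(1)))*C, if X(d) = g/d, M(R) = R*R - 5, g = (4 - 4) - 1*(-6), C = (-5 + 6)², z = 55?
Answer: 107/2 ≈ 53.500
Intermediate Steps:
C = 1 (C = 1² = 1)
g = 6 (g = 0 + 6 = 6)
M(R) = -5 + R² (M(R) = R² - 5 = -5 + R²)
X(d) = 6/d
(z + X(M(1)))*C = (55 + 6/(-5 + 1²))*1 = (55 + 6/(-5 + 1))*1 = (55 + 6/(-4))*1 = (55 + 6*(-¼))*1 = (55 - 3/2)*1 = (107/2)*1 = 107/2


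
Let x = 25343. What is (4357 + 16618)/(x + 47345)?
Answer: 20975/72688 ≈ 0.28856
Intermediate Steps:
(4357 + 16618)/(x + 47345) = (4357 + 16618)/(25343 + 47345) = 20975/72688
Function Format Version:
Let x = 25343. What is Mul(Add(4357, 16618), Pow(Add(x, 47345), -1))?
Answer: Rational(20975, 72688) ≈ 0.28856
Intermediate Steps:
Mul(Add(4357, 16618), Pow(Add(x, 47345), -1)) = Mul(Add(4357, 16618), Pow(Add(25343, 47345), -1)) = Mul(20975, Pow(72688, -1)) = Mul(20975, Rational(1, 72688)) = Rational(20975, 72688)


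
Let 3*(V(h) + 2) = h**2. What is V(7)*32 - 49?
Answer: 1229/3 ≈ 409.67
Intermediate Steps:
V(h) = -2 + h**2/3
V(7)*32 - 49 = (-2 + (1/3)*7**2)*32 - 49 = (-2 + (1/3)*49)*32 - 49 = (-2 + 49/3)*32 - 49 = (43/3)*32 - 49 = 1376/3 - 49 = 1229/3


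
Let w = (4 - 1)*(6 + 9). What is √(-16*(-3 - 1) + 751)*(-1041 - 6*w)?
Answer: -1311*√815 ≈ -37427.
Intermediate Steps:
w = 45 (w = 3*15 = 45)
√(-16*(-3 - 1) + 751)*(-1041 - 6*w) = √(-16*(-3 - 1) + 751)*(-1041 - 6*45) = √(-16*(-4) + 751)*(-1041 - 270) = √(64 + 751)*(-1311) = √815*(-1311) = -1311*√815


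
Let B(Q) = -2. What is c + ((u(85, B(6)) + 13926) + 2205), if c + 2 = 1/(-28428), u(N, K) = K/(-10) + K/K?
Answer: 2292746623/142140 ≈ 16130.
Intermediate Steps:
u(N, K) = 1 - K/10 (u(N, K) = K*(-1/10) + 1 = -K/10 + 1 = 1 - K/10)
c = -56857/28428 (c = -2 + 1/(-28428) = -2 - 1/28428 = -56857/28428 ≈ -2.0000)
c + ((u(85, B(6)) + 13926) + 2205) = -56857/28428 + (((1 - 1/10*(-2)) + 13926) + 2205) = -56857/28428 + (((1 + 1/5) + 13926) + 2205) = -56857/28428 + ((6/5 + 13926) + 2205) = -56857/28428 + (69636/5 + 2205) = -56857/28428 + 80661/5 = 2292746623/142140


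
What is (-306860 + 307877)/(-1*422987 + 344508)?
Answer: -1017/78479 ≈ -0.012959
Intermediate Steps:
(-306860 + 307877)/(-1*422987 + 344508) = 1017/(-422987 + 344508) = 1017/(-78479) = 1017*(-1/78479) = -1017/78479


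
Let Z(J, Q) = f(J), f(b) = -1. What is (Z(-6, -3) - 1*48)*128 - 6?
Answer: -6278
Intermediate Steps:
Z(J, Q) = -1
(Z(-6, -3) - 1*48)*128 - 6 = (-1 - 1*48)*128 - 6 = (-1 - 48)*128 - 6 = -49*128 - 6 = -6272 - 6 = -6278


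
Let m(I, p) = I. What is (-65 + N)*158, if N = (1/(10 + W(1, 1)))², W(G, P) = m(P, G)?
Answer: -1242512/121 ≈ -10269.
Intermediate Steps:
W(G, P) = P
N = 1/121 (N = (1/(10 + 1))² = (1/11)² = 1/121 ≈ 0.0082645)
(-65 + N)*158 = (-65 + 1/121)*158 = -7864/121*158 = -1242512/121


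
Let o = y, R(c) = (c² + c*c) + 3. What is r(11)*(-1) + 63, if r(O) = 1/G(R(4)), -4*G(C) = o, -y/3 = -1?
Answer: 193/3 ≈ 64.333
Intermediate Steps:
R(c) = 3 + 2*c² (R(c) = (c² + c²) + 3 = 2*c² + 3 = 3 + 2*c²)
y = 3 (y = -3*(-1) = 3)
o = 3
G(C) = -¾ (G(C) = -¼*3 = -¾)
r(O) = -4/3 (r(O) = 1/(-¾) = -4/3)
r(11)*(-1) + 63 = -4/3*(-1) + 63 = 4/3 + 63 = 193/3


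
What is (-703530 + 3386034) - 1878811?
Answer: 803693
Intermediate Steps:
(-703530 + 3386034) - 1878811 = 2682504 - 1878811 = 803693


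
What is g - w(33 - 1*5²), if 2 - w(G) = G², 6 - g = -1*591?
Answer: 659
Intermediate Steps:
g = 597 (g = 6 - (-1)*591 = 6 - 1*(-591) = 6 + 591 = 597)
w(G) = 2 - G²
g - w(33 - 1*5²) = 597 - (2 - (33 - 1*5²)²) = 597 - (2 - (33 - 1*25)²) = 597 - (2 - (33 - 25)²) = 597 - (2 - 1*8²) = 597 - (2 - 1*64) = 597 - (2 - 64) = 597 - 1*(-62) = 597 + 62 = 659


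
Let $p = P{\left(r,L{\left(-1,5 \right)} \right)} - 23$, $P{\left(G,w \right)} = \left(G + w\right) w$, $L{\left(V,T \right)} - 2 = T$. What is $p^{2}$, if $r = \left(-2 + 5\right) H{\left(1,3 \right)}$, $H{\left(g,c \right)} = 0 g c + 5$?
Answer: $17161$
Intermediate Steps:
$H{\left(g,c \right)} = 5$ ($H{\left(g,c \right)} = 0 c + 5 = 0 + 5 = 5$)
$L{\left(V,T \right)} = 2 + T$
$r = 15$ ($r = \left(-2 + 5\right) 5 = 3 \cdot 5 = 15$)
$P{\left(G,w \right)} = w \left(G + w\right)$
$p = 131$ ($p = \left(2 + 5\right) \left(15 + \left(2 + 5\right)\right) - 23 = 7 \left(15 + 7\right) - 23 = 7 \cdot 22 - 23 = 154 - 23 = 131$)
$p^{2} = 131^{2} = 17161$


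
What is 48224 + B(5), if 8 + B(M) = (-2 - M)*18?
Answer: 48090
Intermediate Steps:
B(M) = -44 - 18*M (B(M) = -8 + (-2 - M)*18 = -8 + (-36 - 18*M) = -44 - 18*M)
48224 + B(5) = 48224 + (-44 - 18*5) = 48224 + (-44 - 90) = 48224 - 134 = 48090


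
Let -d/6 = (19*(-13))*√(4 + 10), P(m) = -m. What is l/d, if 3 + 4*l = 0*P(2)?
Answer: -√14/27664 ≈ -0.00013525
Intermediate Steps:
l = -¾ (l = -¾ + (0*(-1*2))/4 = -¾ + (0*(-2))/4 = -¾ + (¼)*0 = -¾ + 0 = -¾ ≈ -0.75000)
d = 1482*√14 (d = -6*19*(-13)*√(4 + 10) = -(-1482)*√14 = 1482*√14 ≈ 5545.1)
l/d = -3*√14/20748/4 = -√14/27664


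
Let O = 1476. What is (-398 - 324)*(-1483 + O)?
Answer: 5054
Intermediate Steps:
(-398 - 324)*(-1483 + O) = (-398 - 324)*(-1483 + 1476) = -722*(-7) = 5054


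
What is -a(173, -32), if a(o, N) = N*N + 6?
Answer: -1030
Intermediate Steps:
a(o, N) = 6 + N² (a(o, N) = N² + 6 = 6 + N²)
-a(173, -32) = -(6 + (-32)²) = -(6 + 1024) = -1*1030 = -1030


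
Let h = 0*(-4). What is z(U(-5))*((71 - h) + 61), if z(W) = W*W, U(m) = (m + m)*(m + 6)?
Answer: 13200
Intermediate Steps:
U(m) = 2*m*(6 + m) (U(m) = (2*m)*(6 + m) = 2*m*(6 + m))
z(W) = W**2
h = 0
z(U(-5))*((71 - h) + 61) = (2*(-5)*(6 - 5))**2*((71 - 1*0) + 61) = (2*(-5)*1)**2*((71 + 0) + 61) = (-10)**2*(71 + 61) = 100*132 = 13200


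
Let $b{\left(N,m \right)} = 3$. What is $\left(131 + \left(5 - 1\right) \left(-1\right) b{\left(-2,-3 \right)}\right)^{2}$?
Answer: $14161$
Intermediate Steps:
$\left(131 + \left(5 - 1\right) \left(-1\right) b{\left(-2,-3 \right)}\right)^{2} = \left(131 + \left(5 - 1\right) \left(-1\right) 3\right)^{2} = \left(131 + 4 \left(-1\right) 3\right)^{2} = \left(131 - 12\right)^{2} = 119^{2} = 14161$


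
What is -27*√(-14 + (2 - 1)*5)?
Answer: -81*I ≈ -81.0*I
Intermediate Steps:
-27*√(-14 + (2 - 1)*5) = -27*√(-14 + 1*5) = -27*√(-14 + 5) = -81*I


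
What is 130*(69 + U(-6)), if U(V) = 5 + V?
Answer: 8840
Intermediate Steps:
130*(69 + U(-6)) = 130*(69 + (5 - 6)) = 130*(69 - 1) = 130*68 = 8840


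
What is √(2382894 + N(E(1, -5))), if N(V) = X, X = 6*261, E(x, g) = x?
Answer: 6*√66235 ≈ 1544.2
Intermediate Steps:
X = 1566
N(V) = 1566
√(2382894 + N(E(1, -5))) = √(2382894 + 1566) = √2384460 = 6*√66235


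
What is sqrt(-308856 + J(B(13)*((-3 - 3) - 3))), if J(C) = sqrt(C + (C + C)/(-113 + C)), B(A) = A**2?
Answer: 2*sqrt(-51539495646 + 31863*I*sqrt(41667))/817 ≈ 0.035066 + 555.75*I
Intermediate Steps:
J(C) = sqrt(C + 2*C/(-113 + C)) (J(C) = sqrt(C + (2*C)/(-113 + C)) = sqrt(C + 2*C/(-113 + C)))
sqrt(-308856 + J(B(13)*((-3 - 3) - 3))) = sqrt(-308856 + sqrt((13**2*((-3 - 3) - 3))*(-111 + 13**2*((-3 - 3) - 3))/(-113 + 13**2*((-3 - 3) - 3)))) = sqrt(-308856 + sqrt((169*(-6 - 3))*(-111 + 169*(-6 - 3))/(-113 + 169*(-6 - 3)))) = sqrt(-308856 + sqrt((169*(-9))*(-111 + 169*(-9))/(-113 + 169*(-9)))) = sqrt(-308856 + sqrt(-1521*(-111 - 1521)/(-113 - 1521))) = sqrt(-308856 + sqrt(-1521*(-1632)/(-1634))) = sqrt(-308856 + sqrt(-1521*(-1/1634)*(-1632))) = sqrt(-308856 + sqrt(-1241136/817)) = sqrt(-308856 + 156*I*sqrt(41667)/817)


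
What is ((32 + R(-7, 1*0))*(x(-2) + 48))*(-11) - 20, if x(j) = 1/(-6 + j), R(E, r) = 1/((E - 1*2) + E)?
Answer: -2155403/128 ≈ -16839.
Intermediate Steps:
R(E, r) = 1/(-2 + 2*E) (R(E, r) = 1/((E - 2) + E) = 1/((-2 + E) + E) = 1/(-2 + 2*E))
((32 + R(-7, 1*0))*(x(-2) + 48))*(-11) - 20 = ((32 + 1/(2*(-1 - 7)))*(1/(-6 - 2) + 48))*(-11) - 20 = ((32 + (½)/(-8))*(1/(-8) + 48))*(-11) - 20 = ((32 + (½)*(-⅛))*(-⅛ + 48))*(-11) - 20 = ((32 - 1/16)*(383/8))*(-11) - 20 = ((511/16)*(383/8))*(-11) - 20 = (195713/128)*(-11) - 20 = -2152843/128 - 20 = -2155403/128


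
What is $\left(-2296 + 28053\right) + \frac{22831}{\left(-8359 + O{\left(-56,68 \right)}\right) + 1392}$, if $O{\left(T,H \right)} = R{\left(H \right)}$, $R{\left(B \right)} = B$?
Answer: $\frac{177674712}{6899} \approx 25754.0$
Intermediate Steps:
$O{\left(T,H \right)} = H$
$\left(-2296 + 28053\right) + \frac{22831}{\left(-8359 + O{\left(-56,68 \right)}\right) + 1392} = \left(-2296 + 28053\right) + \frac{22831}{\left(-8359 + 68\right) + 1392} = 25757 + \frac{22831}{-8291 + 1392} = 25757 + \frac{22831}{-6899} = 25757 + 22831 \left(- \frac{1}{6899}\right) = 25757 - \frac{22831}{6899} = \frac{177674712}{6899}$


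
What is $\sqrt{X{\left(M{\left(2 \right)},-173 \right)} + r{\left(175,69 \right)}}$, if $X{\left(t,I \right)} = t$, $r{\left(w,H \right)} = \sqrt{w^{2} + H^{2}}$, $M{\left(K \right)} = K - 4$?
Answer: $\sqrt{-2 + \sqrt{35386}} \approx 13.642$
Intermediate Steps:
$M{\left(K \right)} = -4 + K$
$r{\left(w,H \right)} = \sqrt{H^{2} + w^{2}}$
$\sqrt{X{\left(M{\left(2 \right)},-173 \right)} + r{\left(175,69 \right)}} = \sqrt{\left(-4 + 2\right) + \sqrt{69^{2} + 175^{2}}} = \sqrt{-2 + \sqrt{4761 + 30625}} = \sqrt{-2 + \sqrt{35386}}$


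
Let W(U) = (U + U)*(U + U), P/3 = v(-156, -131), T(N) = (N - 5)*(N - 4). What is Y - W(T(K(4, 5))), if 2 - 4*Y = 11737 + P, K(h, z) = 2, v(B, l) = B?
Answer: -11843/4 ≈ -2960.8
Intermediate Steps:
T(N) = (-5 + N)*(-4 + N)
P = -468 (P = 3*(-156) = -468)
W(U) = 4*U**2 (W(U) = (2*U)*(2*U) = 4*U**2)
Y = -11267/4 (Y = 1/2 - (11737 - 468)/4 = 1/2 - 1/4*11269 = 1/2 - 11269/4 = -11267/4 ≈ -2816.8)
Y - W(T(K(4, 5))) = -11267/4 - 4*(20 + 2**2 - 9*2)**2 = -11267/4 - 4*(20 + 4 - 18)**2 = -11267/4 - 4*6**2 = -11267/4 - 4*36 = -11267/4 - 1*144 = -11267/4 - 144 = -11843/4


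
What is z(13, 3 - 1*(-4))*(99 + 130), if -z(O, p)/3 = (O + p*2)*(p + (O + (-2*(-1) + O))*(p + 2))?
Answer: -4804191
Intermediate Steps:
z(O, p) = -3*(O + 2*p)*(p + (2 + p)*(2 + 2*O)) (z(O, p) = -3*(O + p*2)*(p + (O + (-2*(-1) + O))*(p + 2)) = -3*(O + 2*p)*(p + (O + (2 + O))*(2 + p)) = -3*(O + 2*p)*(p + (2 + 2*O)*(2 + p)) = -3*(O + 2*p)*(p + (2 + p)*(2 + 2*O)))
z(13, 3 - 1*(-4))*(99 + 130) = (-24*(3 - 1*(-4)) - 18*(3 - 1*(-4))² - 12*13 - 12*13² - 33*13*(3 - 1*(-4)) - 12*13*(3 - 1*(-4))² - 6*(3 - 1*(-4))*13²)*(99 + 130) = (-24*(3 + 4) - 18*(3 + 4)² - 156 - 12*169 - 33*13*(3 + 4) - 12*13*(3 + 4)² - 6*(3 + 4)*169)*229 = (-24*7 - 18*7² - 156 - 2028 - 33*13*7 - 12*13*7² - 6*7*169)*229 = (-168 - 18*49 - 156 - 2028 - 3003 - 12*13*49 - 7098)*229 = (-168 - 882 - 156 - 2028 - 3003 - 7644 - 7098)*229 = -20979*229 = -4804191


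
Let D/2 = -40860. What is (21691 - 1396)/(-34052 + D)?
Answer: -20295/115772 ≈ -0.17530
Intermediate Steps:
D = -81720 (D = 2*(-40860) = -81720)
(21691 - 1396)/(-34052 + D) = (21691 - 1396)/(-34052 - 81720) = 20295/(-115772) = 20295*(-1/115772) = -20295/115772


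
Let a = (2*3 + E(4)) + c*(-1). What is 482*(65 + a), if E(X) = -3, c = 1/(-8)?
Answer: 131345/4 ≈ 32836.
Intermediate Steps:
c = -1/8 (c = 1*(-1/8) = -1/8 ≈ -0.12500)
a = 25/8 (a = (2*3 - 3) - 1/8*(-1) = (6 - 3) + 1/8 = 3 + 1/8 = 25/8 ≈ 3.1250)
482*(65 + a) = 482*(65 + 25/8) = 482*(545/8) = 131345/4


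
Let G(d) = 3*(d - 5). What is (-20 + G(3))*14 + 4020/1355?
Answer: -97840/271 ≈ -361.03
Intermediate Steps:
G(d) = -15 + 3*d (G(d) = 3*(-5 + d) = -15 + 3*d)
(-20 + G(3))*14 + 4020/1355 = (-20 + (-15 + 3*3))*14 + 4020/1355 = (-20 + (-15 + 9))*14 + 4020*(1/1355) = (-20 - 6)*14 + 804/271 = -26*14 + 804/271 = -364 + 804/271 = -97840/271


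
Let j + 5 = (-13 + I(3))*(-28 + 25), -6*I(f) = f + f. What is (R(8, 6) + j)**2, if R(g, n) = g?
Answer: 2025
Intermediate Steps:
I(f) = -f/3 (I(f) = -(f + f)/6 = -f/3)
j = 37 (j = -5 + (-13 - 1/3*3)*(-28 + 25) = -5 + (-13 - 1)*(-3) = -5 - 14*(-3) = -5 + 42 = 37)
(R(8, 6) + j)**2 = (8 + 37)**2 = 45**2 = 2025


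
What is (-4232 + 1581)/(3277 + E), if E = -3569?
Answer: 2651/292 ≈ 9.0788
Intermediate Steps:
(-4232 + 1581)/(3277 + E) = (-4232 + 1581)/(3277 - 3569) = -2651/(-292) = -2651*(-1/292) = 2651/292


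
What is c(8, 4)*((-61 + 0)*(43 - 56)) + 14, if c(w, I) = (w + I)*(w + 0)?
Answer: 76142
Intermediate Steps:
c(w, I) = w*(I + w) (c(w, I) = (I + w)*w = w*(I + w))
c(8, 4)*((-61 + 0)*(43 - 56)) + 14 = (8*(4 + 8))*((-61 + 0)*(43 - 56)) + 14 = (8*12)*(-61*(-13)) + 14 = 96*793 + 14 = 76128 + 14 = 76142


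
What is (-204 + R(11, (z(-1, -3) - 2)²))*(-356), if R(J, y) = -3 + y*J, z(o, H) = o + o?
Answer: 11036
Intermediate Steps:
z(o, H) = 2*o
R(J, y) = -3 + J*y
(-204 + R(11, (z(-1, -3) - 2)²))*(-356) = (-204 + (-3 + 11*(2*(-1) - 2)²))*(-356) = (-204 + (-3 + 11*(-2 - 2)²))*(-356) = (-204 + (-3 + 11*(-4)²))*(-356) = (-204 + (-3 + 11*16))*(-356) = (-204 + (-3 + 176))*(-356) = (-204 + 173)*(-356) = -31*(-356) = 11036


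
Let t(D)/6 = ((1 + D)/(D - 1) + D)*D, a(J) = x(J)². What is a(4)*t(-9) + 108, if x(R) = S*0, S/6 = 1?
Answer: 108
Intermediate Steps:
S = 6 (S = 6*1 = 6)
x(R) = 0 (x(R) = 6*0 = 0)
a(J) = 0 (a(J) = 0² = 0)
t(D) = 6*D*(D + (1 + D)/(-1 + D)) (t(D) = 6*(((1 + D)/(D - 1) + D)*D) = 6*(((1 + D)/(-1 + D) + D)*D) = 6*((D + (1 + D)/(-1 + D))*D) = 6*(D*(D + (1 + D)/(-1 + D))) = 6*D*(D + (1 + D)/(-1 + D)))
a(4)*t(-9) + 108 = 0*(6*(-9)*(1 + (-9)²)/(-1 - 9)) + 108 = 0*(6*(-9)*(1 + 81)/(-10)) + 108 = 0*(6*(-9)*(-⅒)*82) + 108 = 0*(2214/5) + 108 = 0 + 108 = 108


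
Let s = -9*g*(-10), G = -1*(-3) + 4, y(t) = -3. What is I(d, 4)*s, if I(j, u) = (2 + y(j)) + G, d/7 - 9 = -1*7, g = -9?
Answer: -4860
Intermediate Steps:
G = 7 (G = 3 + 4 = 7)
d = 14 (d = 63 + 7*(-1*7) = 63 + 7*(-7) = 63 - 49 = 14)
s = -810 (s = -9*(-9)*(-10) = 81*(-10) = -810)
I(j, u) = 6 (I(j, u) = (2 - 3) + 7 = -1 + 7 = 6)
I(d, 4)*s = 6*(-810) = -4860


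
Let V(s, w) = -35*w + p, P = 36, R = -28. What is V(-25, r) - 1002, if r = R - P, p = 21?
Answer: 1259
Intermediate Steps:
r = -64 (r = -28 - 1*36 = -28 - 36 = -64)
V(s, w) = 21 - 35*w (V(s, w) = -35*w + 21 = 21 - 35*w)
V(-25, r) - 1002 = (21 - 35*(-64)) - 1002 = (21 + 2240) - 1002 = 2261 - 1002 = 1259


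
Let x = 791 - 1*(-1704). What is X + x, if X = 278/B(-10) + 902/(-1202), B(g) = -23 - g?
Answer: 19320494/7813 ≈ 2472.9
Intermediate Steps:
x = 2495 (x = 791 + 1704 = 2495)
X = -172941/7813 (X = 278/(-23 - 1*(-10)) + 902/(-1202) = 278/(-23 + 10) + 902*(-1/1202) = 278/(-13) - 451/601 = 278*(-1/13) - 451/601 = -278/13 - 451/601 = -172941/7813 ≈ -22.135)
X + x = -172941/7813 + 2495 = 19320494/7813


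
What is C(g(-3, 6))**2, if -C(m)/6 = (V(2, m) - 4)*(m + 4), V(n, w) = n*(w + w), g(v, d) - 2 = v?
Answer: 20736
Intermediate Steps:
g(v, d) = 2 + v
V(n, w) = 2*n*w (V(n, w) = n*(2*w) = 2*n*w)
C(m) = -6*(-4 + 4*m)*(4 + m) (C(m) = -6*(2*2*m - 4)*(m + 4) = -6*(4*m - 4)*(4 + m) = -6*(-4 + 4*m)*(4 + m))
C(g(-3, 6))**2 = (96 - 72*(2 - 3) - 24*(2 - 3)**2)**2 = (96 - 72*(-1) - 24*(-1)**2)**2 = (96 + 72 - 24*1)**2 = (96 + 72 - 24)**2 = 144**2 = 20736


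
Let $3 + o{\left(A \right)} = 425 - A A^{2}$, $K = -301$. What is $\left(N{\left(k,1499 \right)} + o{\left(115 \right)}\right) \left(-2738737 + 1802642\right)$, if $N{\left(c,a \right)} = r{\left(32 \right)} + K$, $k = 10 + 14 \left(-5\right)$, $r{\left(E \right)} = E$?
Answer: $1423540260590$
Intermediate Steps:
$k = -60$ ($k = 10 - 70 = -60$)
$N{\left(c,a \right)} = -269$ ($N{\left(c,a \right)} = 32 - 301 = -269$)
$o{\left(A \right)} = 422 - A^{3}$ ($o{\left(A \right)} = -3 - \left(-425 + A A^{2}\right) = -3 - \left(-425 + A^{3}\right) = 422 - A^{3}$)
$\left(N{\left(k,1499 \right)} + o{\left(115 \right)}\right) \left(-2738737 + 1802642\right) = \left(-269 + \left(422 - 115^{3}\right)\right) \left(-2738737 + 1802642\right) = \left(-269 + \left(422 - 1520875\right)\right) \left(-936095\right) = \left(-269 - 1520453\right) \left(-936095\right) = \left(-1520722\right) \left(-936095\right) = 1423540260590$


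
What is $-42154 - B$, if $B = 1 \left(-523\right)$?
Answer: $-41631$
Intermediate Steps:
$B = -523$
$-42154 - B = -42154 - -523 = -42154 + 523 = -41631$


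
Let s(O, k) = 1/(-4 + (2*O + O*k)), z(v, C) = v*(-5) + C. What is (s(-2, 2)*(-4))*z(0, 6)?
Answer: 2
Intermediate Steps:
z(v, C) = C - 5*v (z(v, C) = -5*v + C = C - 5*v)
s(O, k) = 1/(-4 + 2*O + O*k)
(s(-2, 2)*(-4))*z(0, 6) = (-4/(-4 + 2*(-2) - 2*2))*(6 - 5*0) = (-4/(-4 - 4 - 4))*(6 + 0) = (-4/(-12))*6 = -1/12*(-4)*6 = (⅓)*6 = 2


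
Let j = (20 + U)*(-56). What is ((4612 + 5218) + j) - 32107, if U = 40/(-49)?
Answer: -163459/7 ≈ -23351.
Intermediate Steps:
U = -40/49 (U = 40*(-1/49) = -40/49 ≈ -0.81633)
j = -7520/7 (j = (20 - 40/49)*(-56) = (940/49)*(-56) = -7520/7 ≈ -1074.3)
((4612 + 5218) + j) - 32107 = ((4612 + 5218) - 7520/7) - 32107 = (9830 - 7520/7) - 32107 = 61290/7 - 32107 = -163459/7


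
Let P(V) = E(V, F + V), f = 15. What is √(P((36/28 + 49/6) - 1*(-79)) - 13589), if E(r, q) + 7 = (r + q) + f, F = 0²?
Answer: 17*I*√20454/21 ≈ 115.78*I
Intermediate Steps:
F = 0
E(r, q) = 8 + q + r (E(r, q) = -7 + ((r + q) + 15) = -7 + ((q + r) + 15) = -7 + (15 + q + r) = 8 + q + r)
P(V) = 8 + 2*V (P(V) = 8 + (0 + V) + V = 8 + V + V = 8 + 2*V)
√(P((36/28 + 49/6) - 1*(-79)) - 13589) = √((8 + 2*((36/28 + 49/6) - 1*(-79))) - 13589) = √((8 + 2*((36*(1/28) + 49*(⅙)) + 79)) - 13589) = √((8 + 2*((9/7 + 49/6) + 79)) - 13589) = √((8 + 2*(397/42 + 79)) - 13589) = √((8 + 2*(3715/42)) - 13589) = √((8 + 3715/21) - 13589) = √(3883/21 - 13589) = √(-281486/21) = 17*I*√20454/21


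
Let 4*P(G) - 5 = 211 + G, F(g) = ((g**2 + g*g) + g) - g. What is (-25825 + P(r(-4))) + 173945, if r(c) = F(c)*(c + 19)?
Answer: 148294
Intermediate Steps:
F(g) = 2*g**2 (F(g) = ((g**2 + g**2) + g) - g = (2*g**2 + g) - g = (g + 2*g**2) - g = 2*g**2)
r(c) = 2*c**2*(19 + c) (r(c) = (2*c**2)*(c + 19) = (2*c**2)*(19 + c) = 2*c**2*(19 + c))
P(G) = 54 + G/4 (P(G) = 5/4 + (211 + G)/4 = 5/4 + (211/4 + G/4) = 54 + G/4)
(-25825 + P(r(-4))) + 173945 = (-25825 + (54 + (2*(-4)**2*(19 - 4))/4)) + 173945 = (-25825 + (54 + (2*16*15)/4)) + 173945 = (-25825 + (54 + (1/4)*480)) + 173945 = (-25825 + (54 + 120)) + 173945 = (-25825 + 174) + 173945 = -25651 + 173945 = 148294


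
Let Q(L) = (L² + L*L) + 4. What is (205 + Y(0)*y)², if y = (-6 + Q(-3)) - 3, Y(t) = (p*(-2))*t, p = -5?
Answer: 42025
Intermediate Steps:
Q(L) = 4 + 2*L² (Q(L) = (L² + L²) + 4 = 2*L² + 4 = 4 + 2*L²)
Y(t) = 10*t (Y(t) = (-5*(-2))*t = 10*t)
y = 13 (y = (-6 + (4 + 2*(-3)²)) - 3 = (-6 + (4 + 2*9)) - 3 = (-6 + (4 + 18)) - 3 = (-6 + 22) - 3 = 16 - 3 = 13)
(205 + Y(0)*y)² = (205 + (10*0)*13)² = (205 + 0*13)² = (205 + 0)² = 205² = 42025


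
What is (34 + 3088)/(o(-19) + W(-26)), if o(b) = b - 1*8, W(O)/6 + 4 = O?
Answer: -3122/207 ≈ -15.082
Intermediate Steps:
W(O) = -24 + 6*O
o(b) = -8 + b (o(b) = b - 8 = -8 + b)
(34 + 3088)/(o(-19) + W(-26)) = (34 + 3088)/((-8 - 19) + (-24 + 6*(-26))) = 3122/(-27 + (-24 - 156)) = 3122/(-27 - 180) = 3122/(-207) = 3122*(-1/207) = -3122/207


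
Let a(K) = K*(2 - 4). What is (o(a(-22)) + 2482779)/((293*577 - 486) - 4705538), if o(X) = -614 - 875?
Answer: -2481290/4536963 ≈ -0.54691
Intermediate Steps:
a(K) = -2*K (a(K) = K*(-2) = -2*K)
o(X) = -1489
(o(a(-22)) + 2482779)/((293*577 - 486) - 4705538) = (-1489 + 2482779)/((293*577 - 486) - 4705538) = 2481290/((169061 - 486) - 4705538) = 2481290/(168575 - 4705538) = 2481290/(-4536963) = 2481290*(-1/4536963) = -2481290/4536963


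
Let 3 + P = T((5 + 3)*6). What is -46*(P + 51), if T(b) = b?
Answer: -4416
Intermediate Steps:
P = 45 (P = -3 + (5 + 3)*6 = -3 + 8*6 = -3 + 48 = 45)
-46*(P + 51) = -46*(45 + 51) = -46*96 = -4416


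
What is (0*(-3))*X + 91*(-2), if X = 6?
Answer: -182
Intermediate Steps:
(0*(-3))*X + 91*(-2) = (0*(-3))*6 + 91*(-2) = 0*6 - 182 = 0 - 182 = -182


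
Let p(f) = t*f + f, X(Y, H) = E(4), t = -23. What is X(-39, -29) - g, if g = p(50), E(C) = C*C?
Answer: 1116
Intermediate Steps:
E(C) = C²
X(Y, H) = 16 (X(Y, H) = 4² = 16)
p(f) = -22*f (p(f) = -23*f + f = -22*f)
g = -1100 (g = -22*50 = -1100)
X(-39, -29) - g = 16 - 1*(-1100) = 16 + 1100 = 1116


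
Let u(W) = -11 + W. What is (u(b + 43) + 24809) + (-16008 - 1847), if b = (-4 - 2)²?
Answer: 7022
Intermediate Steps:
b = 36 (b = (-6)² = 36)
(u(b + 43) + 24809) + (-16008 - 1847) = ((-11 + (36 + 43)) + 24809) + (-16008 - 1847) = ((-11 + 79) + 24809) - 17855 = (68 + 24809) - 17855 = 24877 - 17855 = 7022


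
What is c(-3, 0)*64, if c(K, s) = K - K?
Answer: 0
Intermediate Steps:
c(K, s) = 0
c(-3, 0)*64 = 0*64 = 0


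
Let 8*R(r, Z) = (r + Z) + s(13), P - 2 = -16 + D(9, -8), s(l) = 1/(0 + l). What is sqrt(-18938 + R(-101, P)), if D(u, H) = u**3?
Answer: I*sqrt(51000794)/52 ≈ 137.34*I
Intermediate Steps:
s(l) = 1/l
P = 715 (P = 2 + (-16 + 9**3) = 2 + (-16 + 729) = 2 + 713 = 715)
R(r, Z) = 1/104 + Z/8 + r/8 (R(r, Z) = ((r + Z) + 1/13)/8 = ((Z + r) + 1/13)/8 = (1/13 + Z + r)/8 = 1/104 + Z/8 + r/8)
sqrt(-18938 + R(-101, P)) = sqrt(-18938 + (1/104 + (1/8)*715 + (1/8)*(-101))) = sqrt(-18938 + (1/104 + 715/8 - 101/8)) = sqrt(-18938 + 7983/104) = sqrt(-1961569/104) = I*sqrt(51000794)/52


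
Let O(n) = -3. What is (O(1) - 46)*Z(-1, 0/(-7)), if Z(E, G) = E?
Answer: 49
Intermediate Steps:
(O(1) - 46)*Z(-1, 0/(-7)) = (-3 - 46)*(-1) = -49*(-1) = 49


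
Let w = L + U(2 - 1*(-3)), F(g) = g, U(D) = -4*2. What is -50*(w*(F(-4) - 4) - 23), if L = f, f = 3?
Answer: -850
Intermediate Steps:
U(D) = -8
L = 3
w = -5 (w = 3 - 8 = -5)
-50*(w*(F(-4) - 4) - 23) = -50*(-5*(-4 - 4) - 23) = -50*(-5*(-8) - 23) = -50*(40 - 23) = -50*17 = -850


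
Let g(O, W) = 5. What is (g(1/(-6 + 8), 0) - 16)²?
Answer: 121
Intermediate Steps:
(g(1/(-6 + 8), 0) - 16)² = (5 - 16)² = (-11)² = 121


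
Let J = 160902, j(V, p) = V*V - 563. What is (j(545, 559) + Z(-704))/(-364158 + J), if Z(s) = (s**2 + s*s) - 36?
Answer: -643829/101628 ≈ -6.3352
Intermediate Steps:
Z(s) = -36 + 2*s**2 (Z(s) = (s**2 + s**2) - 36 = 2*s**2 - 36 = -36 + 2*s**2)
j(V, p) = -563 + V**2 (j(V, p) = V**2 - 563 = -563 + V**2)
(j(545, 559) + Z(-704))/(-364158 + J) = ((-563 + 545**2) + (-36 + 2*(-704)**2))/(-364158 + 160902) = ((-563 + 297025) + (-36 + 2*495616))/(-203256) = (296462 + (-36 + 991232))*(-1/203256) = (296462 + 991196)*(-1/203256) = 1287658*(-1/203256) = -643829/101628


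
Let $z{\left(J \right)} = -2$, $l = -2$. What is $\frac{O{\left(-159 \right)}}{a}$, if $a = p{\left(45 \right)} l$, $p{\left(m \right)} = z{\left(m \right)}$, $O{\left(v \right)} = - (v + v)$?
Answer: $\frac{159}{2} \approx 79.5$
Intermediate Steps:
$O{\left(v \right)} = - 2 v$
$p{\left(m \right)} = -2$
$a = 4$ ($a = \left(-2\right) \left(-2\right) = 4$)
$\frac{O{\left(-159 \right)}}{a} = \frac{\left(-2\right) \left(-159\right)}{4} = 318 \cdot \frac{1}{4} = \frac{159}{2}$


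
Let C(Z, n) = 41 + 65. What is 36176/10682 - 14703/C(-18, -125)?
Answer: -10944485/80878 ≈ -135.32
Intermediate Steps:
C(Z, n) = 106
36176/10682 - 14703/C(-18, -125) = 36176/10682 - 14703/106 = 36176*(1/10682) - 14703*1/106 = 2584/763 - 14703/106 = -10944485/80878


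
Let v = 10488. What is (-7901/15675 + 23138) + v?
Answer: 527079649/15675 ≈ 33626.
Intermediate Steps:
(-7901/15675 + 23138) + v = (-7901/15675 + 23138) + 10488 = 362680249/15675 + 10488 = 527079649/15675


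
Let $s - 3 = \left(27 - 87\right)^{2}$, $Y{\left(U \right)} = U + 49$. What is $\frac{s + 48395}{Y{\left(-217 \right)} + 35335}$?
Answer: $\frac{51998}{35167} \approx 1.4786$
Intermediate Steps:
$Y{\left(U \right)} = 49 + U$
$s = 3603$ ($s = 3 + \left(27 - 87\right)^{2} = 3 + \left(-60\right)^{2} = 3 + 3600 = 3603$)
$\frac{s + 48395}{Y{\left(-217 \right)} + 35335} = \frac{3603 + 48395}{\left(49 - 217\right) + 35335} = \frac{51998}{-168 + 35335} = \frac{51998}{35167}$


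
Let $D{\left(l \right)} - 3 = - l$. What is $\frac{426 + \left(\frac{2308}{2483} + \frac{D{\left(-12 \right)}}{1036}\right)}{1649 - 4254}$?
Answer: $- \frac{1098265621}{6701070740} \approx -0.16389$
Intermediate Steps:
$D{\left(l \right)} = 3 - l$
$\frac{426 + \left(\frac{2308}{2483} + \frac{D{\left(-12 \right)}}{1036}\right)}{1649 - 4254} = \frac{426 + \left(\frac{2308}{2483} + \frac{3 - -12}{1036}\right)}{1649 - 4254} = \frac{426 + \left(2308 \cdot \frac{1}{2483} + \left(3 + 12\right) \frac{1}{1036}\right)}{-2605} = \left(426 + \left(\frac{2308}{2483} + 15 \cdot \frac{1}{1036}\right)\right) \left(- \frac{1}{2605}\right) = \left(426 + \left(\frac{2308}{2483} + \frac{15}{1036}\right)\right) \left(- \frac{1}{2605}\right) = \left(426 + \frac{2428333}{2572388}\right) \left(- \frac{1}{2605}\right) = \frac{1098265621}{2572388} \left(- \frac{1}{2605}\right) = - \frac{1098265621}{6701070740}$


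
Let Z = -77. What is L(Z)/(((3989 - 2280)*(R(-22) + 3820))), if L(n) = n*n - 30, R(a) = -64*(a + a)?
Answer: 5899/11340924 ≈ 0.00052015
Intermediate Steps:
R(a) = -128*a
L(n) = -30 + n² (L(n) = n² - 30 = -30 + n²)
L(Z)/(((3989 - 2280)*(R(-22) + 3820))) = (-30 + (-77)²)/(((3989 - 2280)*(-128*(-22) + 3820))) = (-30 + 5929)/((1709*(2816 + 3820))) = 5899/((1709*6636)) = 5899/11340924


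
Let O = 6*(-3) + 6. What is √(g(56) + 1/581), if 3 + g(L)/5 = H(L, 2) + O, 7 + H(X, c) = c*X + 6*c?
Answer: √172156691/581 ≈ 22.583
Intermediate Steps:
H(X, c) = -7 + 6*c + X*c (H(X, c) = -7 + (c*X + 6*c) = -7 + (X*c + 6*c) = -7 + (6*c + X*c) = -7 + 6*c + X*c)
O = -12 (O = -18 + 6 = -12)
g(L) = -50 + 10*L (g(L) = -15 + 5*((-7 + 6*2 + L*2) - 12) = -15 + 5*((-7 + 12 + 2*L) - 12) = -15 + 5*((5 + 2*L) - 12) = -15 + 5*(-7 + 2*L) = -15 + (-35 + 10*L) = -50 + 10*L)
√(g(56) + 1/581) = √((-50 + 10*56) + 1/581) = √((-50 + 560) + 1/581) = √(510 + 1/581) = √(296311/581) = √172156691/581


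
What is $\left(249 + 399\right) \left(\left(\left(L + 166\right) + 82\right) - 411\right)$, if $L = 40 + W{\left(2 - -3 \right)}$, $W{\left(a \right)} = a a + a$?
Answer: $-60264$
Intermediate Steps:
$W{\left(a \right)} = a + a^{2}$ ($W{\left(a \right)} = a^{2} + a = a + a^{2}$)
$L = 70$ ($L = 40 + \left(2 - -3\right) \left(1 + \left(2 - -3\right)\right) = 40 + \left(2 + 3\right) \left(1 + \left(2 + 3\right)\right) = 40 + 5 \left(1 + 5\right) = 40 + 5 \cdot 6 = 40 + 30 = 70$)
$\left(249 + 399\right) \left(\left(\left(L + 166\right) + 82\right) - 411\right) = \left(249 + 399\right) \left(\left(\left(70 + 166\right) + 82\right) - 411\right) = 648 \left(\left(236 + 82\right) - 411\right) = 648 \left(318 - 411\right) = 648 \left(-93\right) = -60264$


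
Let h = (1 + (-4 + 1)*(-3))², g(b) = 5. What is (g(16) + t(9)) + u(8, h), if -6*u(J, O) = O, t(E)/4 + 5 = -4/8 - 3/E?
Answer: -35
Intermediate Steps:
t(E) = -22 - 12/E (t(E) = -20 + 4*(-4/8 - 3/E) = -20 + 4*(-4*⅛ - 3/E) = -20 + 4*(-½ - 3/E) = -20 + (-2 - 12/E) = -22 - 12/E)
h = 100 (h = (1 - 3*(-3))² = (1 + 9)² = 10² = 100)
u(J, O) = -O/6
(g(16) + t(9)) + u(8, h) = (5 + (-22 - 12/9)) - ⅙*100 = (5 + (-22 - 12*⅑)) - 50/3 = (5 + (-22 - 4/3)) - 50/3 = (5 - 70/3) - 50/3 = -55/3 - 50/3 = -35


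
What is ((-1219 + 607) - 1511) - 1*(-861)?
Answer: -1262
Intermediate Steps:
((-1219 + 607) - 1511) - 1*(-861) = (-612 - 1511) + 861 = -2123 + 861 = -1262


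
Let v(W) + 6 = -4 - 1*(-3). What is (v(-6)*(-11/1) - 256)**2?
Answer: 32041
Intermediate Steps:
v(W) = -7 (v(W) = -6 + (-4 - 1*(-3)) = -6 + (-4 + 3) = -6 - 1 = -7)
(v(-6)*(-11/1) - 256)**2 = (-(-77)/1 - 256)**2 = (-(-77) - 256)**2 = (-7*(-11) - 256)**2 = (77 - 256)**2 = (-179)**2 = 32041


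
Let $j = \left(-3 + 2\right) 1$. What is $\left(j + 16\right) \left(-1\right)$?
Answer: $-15$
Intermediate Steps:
$j = -1$ ($j = \left(-1\right) 1 = -1$)
$\left(j + 16\right) \left(-1\right) = \left(-1 + 16\right) \left(-1\right) = 15 \left(-1\right) = -15$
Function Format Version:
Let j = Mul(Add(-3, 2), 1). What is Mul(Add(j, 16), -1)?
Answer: -15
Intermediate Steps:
j = -1 (j = Mul(-1, 1) = -1)
Mul(Add(j, 16), -1) = Mul(Add(-1, 16), -1) = Mul(15, -1) = -15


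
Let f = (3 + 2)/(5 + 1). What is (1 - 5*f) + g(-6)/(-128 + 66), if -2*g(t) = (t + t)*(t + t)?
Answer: -373/186 ≈ -2.0054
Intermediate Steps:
f = ⅚ (f = 5/6 = 5*(⅙) = ⅚ ≈ 0.83333)
g(t) = -2*t² (g(t) = -(t + t)*(t + t)/2 = -2*t*2*t/2 = -2*t²)
(1 - 5*f) + g(-6)/(-128 + 66) = (1 - 5*⅚) + (-2*(-6)²)/(-128 + 66) = (1 - 25/6) + (-2*36)/(-62) = -19/6 - 1/62*(-72) = -19/6 + 36/31 = -373/186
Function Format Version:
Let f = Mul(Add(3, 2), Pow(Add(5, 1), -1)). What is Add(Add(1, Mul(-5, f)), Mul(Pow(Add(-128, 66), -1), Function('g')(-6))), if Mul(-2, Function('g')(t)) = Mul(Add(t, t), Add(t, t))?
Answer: Rational(-373, 186) ≈ -2.0054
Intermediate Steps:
f = Rational(5, 6) (f = Mul(5, Pow(6, -1)) = Mul(5, Rational(1, 6)) = Rational(5, 6) ≈ 0.83333)
Function('g')(t) = Mul(-2, Pow(t, 2)) (Function('g')(t) = Mul(Rational(-1, 2), Mul(Add(t, t), Add(t, t))) = Mul(Rational(-1, 2), Mul(Mul(2, t), Mul(2, t))) = Mul(Rational(-1, 2), Mul(4, Pow(t, 2))) = Mul(-2, Pow(t, 2)))
Add(Add(1, Mul(-5, f)), Mul(Pow(Add(-128, 66), -1), Function('g')(-6))) = Add(Add(1, Mul(-5, Rational(5, 6))), Mul(Pow(Add(-128, 66), -1), Mul(-2, Pow(-6, 2)))) = Add(Add(1, Rational(-25, 6)), Mul(Pow(-62, -1), Mul(-2, 36))) = Add(Rational(-19, 6), Mul(Rational(-1, 62), -72)) = Add(Rational(-19, 6), Rational(36, 31)) = Rational(-373, 186)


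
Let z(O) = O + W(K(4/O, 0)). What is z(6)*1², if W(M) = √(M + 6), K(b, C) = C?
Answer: 6 + √6 ≈ 8.4495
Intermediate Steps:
W(M) = √(6 + M)
z(O) = O + √6 (z(O) = O + √(6 + 0) = O + √6)
z(6)*1² = (6 + √6)*1² = (6 + √6)*1 = 6 + √6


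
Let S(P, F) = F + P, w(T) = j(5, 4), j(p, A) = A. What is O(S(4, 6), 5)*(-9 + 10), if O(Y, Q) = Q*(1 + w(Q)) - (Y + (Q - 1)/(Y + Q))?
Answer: 221/15 ≈ 14.733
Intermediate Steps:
w(T) = 4
O(Y, Q) = -Y + 5*Q - (-1 + Q)/(Q + Y) (O(Y, Q) = Q*(1 + 4) - (Y + (Q - 1)/(Y + Q)) = Q*5 - (Y + (-1 + Q)/(Q + Y)) = 5*Q - (Y + (-1 + Q)/(Q + Y)) = 5*Q + (-Y - (-1 + Q)/(Q + Y)) = -Y + 5*Q - (-1 + Q)/(Q + Y))
O(S(4, 6), 5)*(-9 + 10) = ((1 - 1*5 - (6 + 4)² + 5*5² + 4*5*(6 + 4))/(5 + (6 + 4)))*(-9 + 10) = ((1 - 5 - 1*10² + 5*25 + 4*5*10)/(5 + 10))*1 = ((1 - 5 - 1*100 + 125 + 200)/15)*1 = ((1 - 5 - 100 + 125 + 200)/15)*1 = ((1/15)*221)*1 = (221/15)*1 = 221/15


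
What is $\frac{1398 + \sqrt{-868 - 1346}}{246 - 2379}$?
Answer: $- \frac{466}{711} - \frac{i \sqrt{246}}{711} \approx -0.65541 - 0.02206 i$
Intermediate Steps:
$\frac{1398 + \sqrt{-868 - 1346}}{246 - 2379} = \frac{1398 + \sqrt{-2214}}{-2133} = \left(1398 + 3 i \sqrt{246}\right) \left(- \frac{1}{2133}\right) = - \frac{466}{711} - \frac{i \sqrt{246}}{711}$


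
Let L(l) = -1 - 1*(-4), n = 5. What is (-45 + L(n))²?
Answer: 1764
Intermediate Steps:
L(l) = 3 (L(l) = -1 + 4 = 3)
(-45 + L(n))² = (-45 + 3)² = (-42)² = 1764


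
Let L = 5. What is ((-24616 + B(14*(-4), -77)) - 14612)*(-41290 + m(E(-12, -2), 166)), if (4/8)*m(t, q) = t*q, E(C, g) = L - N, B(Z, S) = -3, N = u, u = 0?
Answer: 1554724530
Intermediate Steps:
N = 0
E(C, g) = 5 (E(C, g) = 5 - 1*0 = 5 + 0 = 5)
m(t, q) = 2*q*t (m(t, q) = 2*(t*q) = 2*(q*t) = 2*q*t)
((-24616 + B(14*(-4), -77)) - 14612)*(-41290 + m(E(-12, -2), 166)) = ((-24616 - 3) - 14612)*(-41290 + 2*166*5) = (-24619 - 14612)*(-41290 + 1660) = -39231*(-39630) = 1554724530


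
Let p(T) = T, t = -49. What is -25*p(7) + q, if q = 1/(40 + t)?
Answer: -1576/9 ≈ -175.11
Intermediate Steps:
q = -⅑ (q = 1/(40 - 49) = 1/(-9) = -⅑ ≈ -0.11111)
-25*p(7) + q = -25*7 - ⅑ = -175 - ⅑ = -1576/9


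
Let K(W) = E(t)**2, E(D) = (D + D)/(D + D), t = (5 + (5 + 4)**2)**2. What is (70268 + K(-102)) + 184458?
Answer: 254727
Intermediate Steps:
t = 7396 (t = (5 + 9**2)**2 = (5 + 81)**2 = 86**2 = 7396)
E(D) = 1 (E(D) = (2*D)/((2*D)) = (2*D)*(1/(2*D)) = 1)
K(W) = 1 (K(W) = 1**2 = 1)
(70268 + K(-102)) + 184458 = (70268 + 1) + 184458 = 70269 + 184458 = 254727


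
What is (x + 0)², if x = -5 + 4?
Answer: 1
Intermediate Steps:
x = -1
(x + 0)² = (-1 + 0)² = (-1)² = 1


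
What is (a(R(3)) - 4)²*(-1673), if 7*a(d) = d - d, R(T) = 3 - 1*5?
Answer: -26768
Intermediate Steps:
R(T) = -2 (R(T) = 3 - 5 = -2)
a(d) = 0 (a(d) = (d - d)/7 = (⅐)*0 = 0)
(a(R(3)) - 4)²*(-1673) = (0 - 4)²*(-1673) = (-4)²*(-1673) = 16*(-1673) = -26768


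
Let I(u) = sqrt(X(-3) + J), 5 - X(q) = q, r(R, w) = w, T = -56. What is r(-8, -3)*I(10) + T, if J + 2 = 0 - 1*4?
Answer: -56 - 3*sqrt(2) ≈ -60.243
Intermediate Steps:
J = -6 (J = -2 + (0 - 1*4) = -2 + (0 - 4) = -2 - 4 = -6)
X(q) = 5 - q
I(u) = sqrt(2) (I(u) = sqrt((5 - 1*(-3)) - 6) = sqrt((5 + 3) - 6) = sqrt(8 - 6) = sqrt(2))
r(-8, -3)*I(10) + T = -3*sqrt(2) - 56 = -56 - 3*sqrt(2)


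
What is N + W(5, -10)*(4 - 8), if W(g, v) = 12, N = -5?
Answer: -53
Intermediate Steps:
N + W(5, -10)*(4 - 8) = -5 + 12*(4 - 8) = -5 + 12*(-4) = -5 - 48 = -53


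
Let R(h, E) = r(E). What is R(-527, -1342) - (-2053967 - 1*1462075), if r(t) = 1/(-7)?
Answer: 24612293/7 ≈ 3.5160e+6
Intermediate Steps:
r(t) = -1/7
R(h, E) = -1/7
R(-527, -1342) - (-2053967 - 1*1462075) = -1/7 - (-2053967 - 1*1462075) = -1/7 - (-2053967 - 1462075) = -1/7 - 1*(-3516042) = -1/7 + 3516042 = 24612293/7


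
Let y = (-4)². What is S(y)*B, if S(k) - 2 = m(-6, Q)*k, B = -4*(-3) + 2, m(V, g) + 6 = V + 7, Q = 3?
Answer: -1092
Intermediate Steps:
m(V, g) = 1 + V (m(V, g) = -6 + (V + 7) = -6 + (7 + V) = 1 + V)
B = 14 (B = 12 + 2 = 14)
y = 16
S(k) = 2 - 5*k (S(k) = 2 + (1 - 6)*k = 2 - 5*k)
S(y)*B = (2 - 5*16)*14 = (2 - 80)*14 = -78*14 = -1092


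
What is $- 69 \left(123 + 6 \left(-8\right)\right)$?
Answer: $-5175$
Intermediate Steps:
$- 69 \left(123 + 6 \left(-8\right)\right) = - 69 \left(123 - 48\right) = \left(-69\right) 75 = -5175$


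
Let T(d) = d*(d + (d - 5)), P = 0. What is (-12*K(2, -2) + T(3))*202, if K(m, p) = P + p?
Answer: 5454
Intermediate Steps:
T(d) = d*(-5 + 2*d) (T(d) = d*(d + (-5 + d)) = d*(-5 + 2*d))
K(m, p) = p (K(m, p) = 0 + p = p)
(-12*K(2, -2) + T(3))*202 = (-12*(-2) + 3*(-5 + 2*3))*202 = (24 + 3*(-5 + 6))*202 = (24 + 3*1)*202 = (24 + 3)*202 = 27*202 = 5454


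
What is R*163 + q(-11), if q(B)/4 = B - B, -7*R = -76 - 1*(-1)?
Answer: 12225/7 ≈ 1746.4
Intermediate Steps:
R = 75/7 (R = -(-76 - 1*(-1))/7 = -(-76 + 1)/7 = -⅐*(-75) = 75/7 ≈ 10.714)
q(B) = 0 (q(B) = 4*(B - B) = 4*0 = 0)
R*163 + q(-11) = (75/7)*163 + 0 = 12225/7 + 0 = 12225/7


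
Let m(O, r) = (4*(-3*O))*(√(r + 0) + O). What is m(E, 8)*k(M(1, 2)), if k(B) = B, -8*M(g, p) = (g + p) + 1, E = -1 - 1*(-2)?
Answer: 6 + 12*√2 ≈ 22.971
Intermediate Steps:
E = 1 (E = -1 + 2 = 1)
m(O, r) = -12*O*(O + √r) (m(O, r) = (-12*O)*(√r + O) = (-12*O)*(O + √r) = -12*O*(O + √r))
M(g, p) = -⅛ - g/8 - p/8 (M(g, p) = -((g + p) + 1)/8 = -(1 + g + p)/8 = -⅛ - g/8 - p/8)
m(E, 8)*k(M(1, 2)) = (-12*1*(1 + √8))*(-⅛ - ⅛*1 - ⅛*2) = (-12*1*(1 + 2*√2))*(-⅛ - ⅛ - ¼) = (-12 - 24*√2)*(-½) = 6 + 12*√2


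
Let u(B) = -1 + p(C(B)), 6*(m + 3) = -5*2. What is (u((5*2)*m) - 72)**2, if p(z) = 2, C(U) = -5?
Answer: 5041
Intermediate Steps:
m = -14/3 (m = -3 + (-5*2)/6 = -3 + (1/6)*(-10) = -3 - 5/3 = -14/3 ≈ -4.6667)
u(B) = 1 (u(B) = -1 + 2 = 1)
(u((5*2)*m) - 72)**2 = (1 - 72)**2 = (-71)**2 = 5041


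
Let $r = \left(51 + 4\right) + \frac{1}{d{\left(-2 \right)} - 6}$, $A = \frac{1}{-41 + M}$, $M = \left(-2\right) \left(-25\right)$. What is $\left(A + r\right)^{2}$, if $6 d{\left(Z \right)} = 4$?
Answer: $\frac{62552281}{20736} \approx 3016.6$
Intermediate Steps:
$M = 50$
$d{\left(Z \right)} = \frac{2}{3}$ ($d{\left(Z \right)} = \frac{1}{6} \cdot 4 = \frac{2}{3}$)
$A = \frac{1}{9}$ ($A = \frac{1}{-41 + 50} = \frac{1}{9} \approx 0.11111$)
$r = \frac{877}{16}$ ($r = \left(51 + 4\right) + \frac{1}{\frac{2}{3} - 6} = 55 + \frac{1}{- \frac{16}{3}} = 55 - \frac{3}{16} = \frac{877}{16} \approx 54.813$)
$\left(A + r\right)^{2} = \left(\frac{1}{9} + \frac{877}{16}\right)^{2} = \left(\frac{7909}{144}\right)^{2} = \frac{62552281}{20736}$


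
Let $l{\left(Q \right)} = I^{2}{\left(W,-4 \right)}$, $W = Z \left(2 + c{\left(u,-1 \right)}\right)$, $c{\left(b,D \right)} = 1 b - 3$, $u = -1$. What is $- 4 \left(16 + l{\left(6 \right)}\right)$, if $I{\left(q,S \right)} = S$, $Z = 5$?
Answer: $-128$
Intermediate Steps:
$c{\left(b,D \right)} = -3 + b$ ($c{\left(b,D \right)} = b - 3 = -3 + b$)
$W = -10$ ($W = 5 \left(2 - 4\right) = 5 \left(-2\right) = -10$)
$l{\left(Q \right)} = 16$ ($l{\left(Q \right)} = \left(-4\right)^{2} = 16$)
$- 4 \left(16 + l{\left(6 \right)}\right) = - 4 \left(16 + 16\right) = \left(-4\right) 32 = -128$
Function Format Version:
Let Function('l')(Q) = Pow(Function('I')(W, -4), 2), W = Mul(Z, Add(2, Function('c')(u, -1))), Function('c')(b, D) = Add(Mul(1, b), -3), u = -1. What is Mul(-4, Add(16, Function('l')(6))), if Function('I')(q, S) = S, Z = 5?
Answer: -128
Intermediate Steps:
Function('c')(b, D) = Add(-3, b) (Function('c')(b, D) = Add(b, -3) = Add(-3, b))
W = -10 (W = Mul(5, Add(2, Add(-3, -1))) = Mul(5, Add(2, -4)) = Mul(5, -2) = -10)
Function('l')(Q) = 16 (Function('l')(Q) = Pow(-4, 2) = 16)
Mul(-4, Add(16, Function('l')(6))) = Mul(-4, Add(16, 16)) = Mul(-4, 32) = -128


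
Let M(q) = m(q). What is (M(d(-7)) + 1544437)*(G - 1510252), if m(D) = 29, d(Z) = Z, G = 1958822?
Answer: 692801113620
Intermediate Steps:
M(q) = 29
(M(d(-7)) + 1544437)*(G - 1510252) = (29 + 1544437)*(1958822 - 1510252) = 1544466*448570 = 692801113620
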